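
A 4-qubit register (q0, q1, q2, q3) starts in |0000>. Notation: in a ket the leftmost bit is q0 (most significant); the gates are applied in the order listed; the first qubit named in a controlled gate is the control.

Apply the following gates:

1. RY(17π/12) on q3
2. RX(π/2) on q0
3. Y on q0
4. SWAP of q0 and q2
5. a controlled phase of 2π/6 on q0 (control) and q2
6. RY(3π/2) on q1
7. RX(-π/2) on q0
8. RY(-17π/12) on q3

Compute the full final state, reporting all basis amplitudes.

After the circuit, the state carries amplitude sqrt(2)/4 on |0000>, 0 on |0001>, -sqrt(2)*I/4 on |0010>, 0 on |0011>, -sqrt(2)/4 on |0100>, 0 on |0101>, sqrt(2)*I/4 on |0110>, 0 on |0111>, sqrt(2)*I/4 on |1000>, 0 on |1001>, sqrt(2)/4 on |1010>, 0 on |1011>, -sqrt(2)*I/4 on |1100>, 0 on |1101>, -sqrt(2)/4 on |1110>, 0 on |1111>.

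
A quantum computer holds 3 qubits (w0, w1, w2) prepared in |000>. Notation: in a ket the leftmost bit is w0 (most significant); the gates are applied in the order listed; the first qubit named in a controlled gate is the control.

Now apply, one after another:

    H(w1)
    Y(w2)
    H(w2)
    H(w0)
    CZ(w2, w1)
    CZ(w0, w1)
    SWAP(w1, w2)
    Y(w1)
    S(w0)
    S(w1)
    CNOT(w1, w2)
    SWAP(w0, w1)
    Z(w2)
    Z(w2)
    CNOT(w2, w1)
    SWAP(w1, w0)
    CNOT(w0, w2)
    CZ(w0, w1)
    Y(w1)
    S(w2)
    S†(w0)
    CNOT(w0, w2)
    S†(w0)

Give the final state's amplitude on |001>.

|001> carries amplitude sqrt(2)/4 in the final state.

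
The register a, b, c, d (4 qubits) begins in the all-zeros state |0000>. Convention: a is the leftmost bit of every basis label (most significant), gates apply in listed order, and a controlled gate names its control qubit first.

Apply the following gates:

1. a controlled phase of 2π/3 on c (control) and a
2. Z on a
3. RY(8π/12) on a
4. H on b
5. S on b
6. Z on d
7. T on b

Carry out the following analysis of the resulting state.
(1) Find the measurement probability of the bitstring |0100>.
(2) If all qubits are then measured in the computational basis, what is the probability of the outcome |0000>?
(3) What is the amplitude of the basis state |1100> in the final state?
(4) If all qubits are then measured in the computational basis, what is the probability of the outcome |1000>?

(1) A full measurement returns |0100> with probability 1/8.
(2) A full measurement returns |0000> with probability 1/8.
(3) |1100> carries amplitude sqrt(6)*exp(3*I*pi/4)/4 in the final state.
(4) Outcome |1000> occurs with probability 3/8.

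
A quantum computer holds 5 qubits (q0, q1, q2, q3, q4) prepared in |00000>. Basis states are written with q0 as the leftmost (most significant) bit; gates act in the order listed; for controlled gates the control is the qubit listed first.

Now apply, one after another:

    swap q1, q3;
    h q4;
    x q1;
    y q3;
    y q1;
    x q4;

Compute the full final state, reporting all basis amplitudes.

The resulting statevector has amplitude sqrt(2)/2 on |00010>, sqrt(2)/2 on |00011>, and 0 on every other basis state.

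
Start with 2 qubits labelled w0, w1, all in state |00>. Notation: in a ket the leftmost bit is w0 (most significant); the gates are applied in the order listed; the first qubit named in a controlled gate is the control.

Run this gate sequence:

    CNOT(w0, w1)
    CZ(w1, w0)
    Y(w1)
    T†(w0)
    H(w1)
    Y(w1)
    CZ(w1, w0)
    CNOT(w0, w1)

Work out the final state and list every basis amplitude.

After the circuit, the state carries amplitude -sqrt(2)/2 on |00>, -sqrt(2)/2 on |01>, 0 on |10>, 0 on |11>.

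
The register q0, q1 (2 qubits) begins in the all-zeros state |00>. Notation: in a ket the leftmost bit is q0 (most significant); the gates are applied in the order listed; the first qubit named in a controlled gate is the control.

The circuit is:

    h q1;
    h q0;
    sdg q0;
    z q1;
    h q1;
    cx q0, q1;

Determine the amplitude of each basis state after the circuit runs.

After the circuit, the state carries amplitude 0 on |00>, sqrt(2)/2 on |01>, -sqrt(2)*I/2 on |10>, 0 on |11>.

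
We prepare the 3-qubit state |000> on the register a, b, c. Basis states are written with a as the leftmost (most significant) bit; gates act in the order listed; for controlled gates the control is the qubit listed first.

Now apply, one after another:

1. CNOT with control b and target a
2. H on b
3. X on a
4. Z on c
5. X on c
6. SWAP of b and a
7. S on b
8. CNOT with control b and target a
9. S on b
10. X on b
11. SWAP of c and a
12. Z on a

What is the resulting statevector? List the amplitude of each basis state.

The final amplitudes are sqrt(2)/2 on |100>, sqrt(2)/2 on |101>, and 0 on every other basis state.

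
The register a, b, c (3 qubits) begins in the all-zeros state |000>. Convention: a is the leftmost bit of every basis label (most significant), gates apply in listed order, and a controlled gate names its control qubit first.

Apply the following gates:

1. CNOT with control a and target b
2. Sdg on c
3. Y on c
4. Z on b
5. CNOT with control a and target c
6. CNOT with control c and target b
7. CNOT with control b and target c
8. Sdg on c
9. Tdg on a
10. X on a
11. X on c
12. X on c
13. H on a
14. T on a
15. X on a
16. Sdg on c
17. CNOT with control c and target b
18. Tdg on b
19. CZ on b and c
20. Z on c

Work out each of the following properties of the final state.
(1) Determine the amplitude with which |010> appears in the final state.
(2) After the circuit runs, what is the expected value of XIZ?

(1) The amplitude on |010> is -sqrt(2)*I/2. Key observation: the block from step 11 through step 12 cancels to the identity and can be dropped.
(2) The observable XIZ averages to -sqrt(2)/2.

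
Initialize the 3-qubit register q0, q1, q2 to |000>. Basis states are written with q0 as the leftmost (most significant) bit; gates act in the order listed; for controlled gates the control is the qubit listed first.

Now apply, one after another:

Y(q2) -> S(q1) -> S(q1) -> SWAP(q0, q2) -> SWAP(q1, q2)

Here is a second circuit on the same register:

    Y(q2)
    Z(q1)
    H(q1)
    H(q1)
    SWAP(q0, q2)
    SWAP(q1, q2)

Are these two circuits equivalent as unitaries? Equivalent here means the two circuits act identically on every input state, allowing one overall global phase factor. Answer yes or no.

Yes, they are equivalent — the unitaries differ by at most a global phase.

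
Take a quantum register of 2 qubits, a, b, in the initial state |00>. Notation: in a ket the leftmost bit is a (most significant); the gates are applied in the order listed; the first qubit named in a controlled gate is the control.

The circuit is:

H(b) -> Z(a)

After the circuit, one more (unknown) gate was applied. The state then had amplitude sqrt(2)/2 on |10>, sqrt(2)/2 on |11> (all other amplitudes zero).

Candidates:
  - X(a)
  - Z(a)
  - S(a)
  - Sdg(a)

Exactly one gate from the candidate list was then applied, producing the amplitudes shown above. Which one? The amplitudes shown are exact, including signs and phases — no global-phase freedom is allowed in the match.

It was X(a) that produced the state shown.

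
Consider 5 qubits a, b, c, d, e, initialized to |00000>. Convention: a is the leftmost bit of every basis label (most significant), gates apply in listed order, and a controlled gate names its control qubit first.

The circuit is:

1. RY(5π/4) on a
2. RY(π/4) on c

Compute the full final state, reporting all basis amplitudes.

The final amplitudes are -sqrt(2)/4 on |00000>, -1/2 + sqrt(2)/4 on |00100>, sqrt(2)/4 + 1/2 on |10000>, sqrt(2)/4 on |10100>, and 0 on every other basis state.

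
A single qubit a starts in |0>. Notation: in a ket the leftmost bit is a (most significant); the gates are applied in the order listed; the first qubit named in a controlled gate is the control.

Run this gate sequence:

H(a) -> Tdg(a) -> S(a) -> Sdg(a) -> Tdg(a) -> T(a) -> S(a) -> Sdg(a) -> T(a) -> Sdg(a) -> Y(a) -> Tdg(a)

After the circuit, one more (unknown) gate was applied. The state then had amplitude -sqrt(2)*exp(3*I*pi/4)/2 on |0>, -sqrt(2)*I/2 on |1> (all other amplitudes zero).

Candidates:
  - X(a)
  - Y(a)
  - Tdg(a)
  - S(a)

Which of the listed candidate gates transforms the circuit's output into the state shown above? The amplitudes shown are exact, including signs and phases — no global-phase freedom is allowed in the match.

The applied gate was Y(a). Key observation: gates 2-9 undo each other exactly, leaving only the rest of the circuit to track.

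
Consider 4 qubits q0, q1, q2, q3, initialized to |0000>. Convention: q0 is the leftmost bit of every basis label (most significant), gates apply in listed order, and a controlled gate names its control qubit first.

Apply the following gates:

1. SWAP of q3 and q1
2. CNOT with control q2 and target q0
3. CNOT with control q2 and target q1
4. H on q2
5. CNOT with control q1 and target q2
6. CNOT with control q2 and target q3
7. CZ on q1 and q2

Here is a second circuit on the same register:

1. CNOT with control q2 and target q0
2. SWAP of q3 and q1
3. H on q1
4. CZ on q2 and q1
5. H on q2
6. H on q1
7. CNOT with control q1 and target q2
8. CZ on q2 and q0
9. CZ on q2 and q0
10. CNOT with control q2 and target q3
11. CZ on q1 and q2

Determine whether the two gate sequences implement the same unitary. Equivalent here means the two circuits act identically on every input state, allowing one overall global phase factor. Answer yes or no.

Yes, they are equivalent — the unitaries differ by at most a global phase.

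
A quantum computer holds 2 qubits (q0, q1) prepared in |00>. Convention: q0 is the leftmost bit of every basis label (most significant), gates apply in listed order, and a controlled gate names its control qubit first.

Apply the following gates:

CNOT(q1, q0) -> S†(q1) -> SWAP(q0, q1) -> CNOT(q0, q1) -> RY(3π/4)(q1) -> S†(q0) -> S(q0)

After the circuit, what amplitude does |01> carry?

The amplitude on |01> is sqrt(sqrt(2) + 2)/2.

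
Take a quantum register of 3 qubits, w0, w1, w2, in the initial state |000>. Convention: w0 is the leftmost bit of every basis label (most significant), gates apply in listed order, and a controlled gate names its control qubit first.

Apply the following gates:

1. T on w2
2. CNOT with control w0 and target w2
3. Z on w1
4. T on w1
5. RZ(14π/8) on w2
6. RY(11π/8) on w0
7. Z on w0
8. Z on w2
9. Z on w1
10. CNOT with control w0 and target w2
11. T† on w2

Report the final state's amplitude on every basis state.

The final amplitudes are exp(I*pi/8)*cos(5*pi/16) on |000>, -exp(7*I*pi/8)*sin(5*pi/16) on |101>, and 0 on every other basis state.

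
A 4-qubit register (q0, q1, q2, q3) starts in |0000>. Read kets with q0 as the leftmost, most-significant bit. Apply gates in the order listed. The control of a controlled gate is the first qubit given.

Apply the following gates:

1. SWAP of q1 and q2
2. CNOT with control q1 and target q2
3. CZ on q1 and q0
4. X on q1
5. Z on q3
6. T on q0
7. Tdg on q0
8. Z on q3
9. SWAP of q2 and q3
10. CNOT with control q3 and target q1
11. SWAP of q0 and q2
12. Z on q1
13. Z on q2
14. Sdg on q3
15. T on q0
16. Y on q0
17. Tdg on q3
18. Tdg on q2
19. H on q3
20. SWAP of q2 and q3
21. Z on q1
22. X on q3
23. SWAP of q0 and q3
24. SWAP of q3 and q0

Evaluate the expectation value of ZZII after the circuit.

In the final state, ZZII has expectation 1. Key observation: gates 5-8 undo each other exactly, leaving only the rest of the circuit to track.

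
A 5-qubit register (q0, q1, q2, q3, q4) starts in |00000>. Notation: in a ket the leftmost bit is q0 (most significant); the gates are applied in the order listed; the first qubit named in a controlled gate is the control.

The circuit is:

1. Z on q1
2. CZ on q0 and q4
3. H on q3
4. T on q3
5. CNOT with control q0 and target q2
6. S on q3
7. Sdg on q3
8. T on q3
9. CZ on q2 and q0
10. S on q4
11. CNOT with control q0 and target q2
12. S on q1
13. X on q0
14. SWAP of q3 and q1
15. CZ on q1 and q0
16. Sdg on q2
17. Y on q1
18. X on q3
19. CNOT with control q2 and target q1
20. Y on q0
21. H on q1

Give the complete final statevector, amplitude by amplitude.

The resulting statevector has amplitude 1/2 + I/2 on |00010>, -1/2 + I/2 on |01010>, and 0 on every other basis state.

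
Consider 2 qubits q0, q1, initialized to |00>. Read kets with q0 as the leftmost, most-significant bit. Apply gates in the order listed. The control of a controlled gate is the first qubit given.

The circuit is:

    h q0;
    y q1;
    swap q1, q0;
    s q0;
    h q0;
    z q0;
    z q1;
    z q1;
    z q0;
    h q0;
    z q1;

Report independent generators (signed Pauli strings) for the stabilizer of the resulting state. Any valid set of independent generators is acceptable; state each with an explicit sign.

The stabilizer group can be generated by -IX, -ZI, among other valid generating sets. Key observation: the block from step 5 through step 10 cancels to the identity and can be dropped.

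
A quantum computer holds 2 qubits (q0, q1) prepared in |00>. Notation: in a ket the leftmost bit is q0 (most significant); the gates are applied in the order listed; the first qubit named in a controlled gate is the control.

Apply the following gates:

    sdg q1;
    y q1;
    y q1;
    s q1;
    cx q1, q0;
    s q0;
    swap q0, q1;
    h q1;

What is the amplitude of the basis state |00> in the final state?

The amplitude on |00> is sqrt(2)/2. Key observation: gates 1-4 undo each other exactly, leaving only the rest of the circuit to track.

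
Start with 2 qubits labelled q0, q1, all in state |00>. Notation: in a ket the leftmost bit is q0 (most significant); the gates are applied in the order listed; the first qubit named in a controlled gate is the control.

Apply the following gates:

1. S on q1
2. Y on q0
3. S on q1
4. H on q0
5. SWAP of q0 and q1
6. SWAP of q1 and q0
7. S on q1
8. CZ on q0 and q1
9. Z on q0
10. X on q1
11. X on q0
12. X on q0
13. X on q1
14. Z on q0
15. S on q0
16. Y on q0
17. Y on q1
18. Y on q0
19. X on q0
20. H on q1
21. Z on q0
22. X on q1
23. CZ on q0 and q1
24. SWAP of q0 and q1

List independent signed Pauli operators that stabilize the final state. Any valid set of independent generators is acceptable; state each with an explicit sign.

The stabilizer group can be generated by -XZ, -ZY, among other valid generating sets.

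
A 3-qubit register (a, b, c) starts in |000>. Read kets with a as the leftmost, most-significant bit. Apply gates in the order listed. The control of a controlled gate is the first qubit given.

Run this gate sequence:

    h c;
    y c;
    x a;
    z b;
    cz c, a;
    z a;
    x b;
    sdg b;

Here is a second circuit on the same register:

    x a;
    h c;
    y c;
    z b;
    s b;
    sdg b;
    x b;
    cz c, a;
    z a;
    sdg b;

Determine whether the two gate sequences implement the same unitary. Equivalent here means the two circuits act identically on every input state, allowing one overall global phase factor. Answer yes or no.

Yes — the two circuits implement the same unitary up to a global phase.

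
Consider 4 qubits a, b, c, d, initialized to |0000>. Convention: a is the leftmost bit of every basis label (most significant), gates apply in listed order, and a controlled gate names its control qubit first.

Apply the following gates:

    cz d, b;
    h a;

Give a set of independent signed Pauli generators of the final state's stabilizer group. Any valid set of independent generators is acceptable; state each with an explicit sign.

The final state is stabilized by the group generated by +XIII, +IZII, +IIZI, +IIIZ; other independent generating sets are equally valid.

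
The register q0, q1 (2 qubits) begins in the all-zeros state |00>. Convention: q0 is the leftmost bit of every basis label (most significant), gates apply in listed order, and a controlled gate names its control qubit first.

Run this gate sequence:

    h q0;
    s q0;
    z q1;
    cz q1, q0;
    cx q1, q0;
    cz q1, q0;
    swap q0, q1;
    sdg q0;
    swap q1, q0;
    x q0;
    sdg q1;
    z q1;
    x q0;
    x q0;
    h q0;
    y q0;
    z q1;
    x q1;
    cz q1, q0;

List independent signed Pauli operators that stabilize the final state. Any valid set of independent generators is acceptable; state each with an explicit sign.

The stabilizer group can be generated by -YI, -IZ, among other valid generating sets. Key observation: gates 13-14 undo each other exactly, leaving only the rest of the circuit to track.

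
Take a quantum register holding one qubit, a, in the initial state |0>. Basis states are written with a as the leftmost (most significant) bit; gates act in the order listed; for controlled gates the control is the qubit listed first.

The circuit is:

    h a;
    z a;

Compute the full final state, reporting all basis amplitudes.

The resulting statevector has amplitude sqrt(2)/2 on |0>, -sqrt(2)/2 on |1>.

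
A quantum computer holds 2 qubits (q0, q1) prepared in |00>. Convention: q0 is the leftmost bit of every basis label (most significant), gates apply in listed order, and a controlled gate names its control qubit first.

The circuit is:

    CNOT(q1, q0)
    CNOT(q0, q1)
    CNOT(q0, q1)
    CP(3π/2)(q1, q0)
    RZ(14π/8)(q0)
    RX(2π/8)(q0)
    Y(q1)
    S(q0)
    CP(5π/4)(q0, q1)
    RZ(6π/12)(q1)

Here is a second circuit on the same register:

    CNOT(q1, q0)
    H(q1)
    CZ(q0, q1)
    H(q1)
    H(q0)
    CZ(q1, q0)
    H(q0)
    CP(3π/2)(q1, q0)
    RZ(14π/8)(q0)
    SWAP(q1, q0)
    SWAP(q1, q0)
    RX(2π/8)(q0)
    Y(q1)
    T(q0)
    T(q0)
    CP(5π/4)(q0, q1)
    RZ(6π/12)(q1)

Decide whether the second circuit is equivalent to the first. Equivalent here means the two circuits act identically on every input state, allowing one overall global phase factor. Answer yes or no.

No, they are not equivalent — no single phase factor reconciles the two unitaries.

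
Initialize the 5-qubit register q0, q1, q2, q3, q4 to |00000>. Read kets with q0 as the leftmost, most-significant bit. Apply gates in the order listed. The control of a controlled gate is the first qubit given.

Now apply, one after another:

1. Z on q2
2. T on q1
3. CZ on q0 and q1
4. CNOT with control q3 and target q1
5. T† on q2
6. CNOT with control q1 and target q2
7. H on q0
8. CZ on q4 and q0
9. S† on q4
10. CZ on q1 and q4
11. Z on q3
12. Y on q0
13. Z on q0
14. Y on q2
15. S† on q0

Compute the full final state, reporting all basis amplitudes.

The final amplitudes are sqrt(2)/2 on |00100>, -sqrt(2)*I/2 on |10100>, and 0 on every other basis state.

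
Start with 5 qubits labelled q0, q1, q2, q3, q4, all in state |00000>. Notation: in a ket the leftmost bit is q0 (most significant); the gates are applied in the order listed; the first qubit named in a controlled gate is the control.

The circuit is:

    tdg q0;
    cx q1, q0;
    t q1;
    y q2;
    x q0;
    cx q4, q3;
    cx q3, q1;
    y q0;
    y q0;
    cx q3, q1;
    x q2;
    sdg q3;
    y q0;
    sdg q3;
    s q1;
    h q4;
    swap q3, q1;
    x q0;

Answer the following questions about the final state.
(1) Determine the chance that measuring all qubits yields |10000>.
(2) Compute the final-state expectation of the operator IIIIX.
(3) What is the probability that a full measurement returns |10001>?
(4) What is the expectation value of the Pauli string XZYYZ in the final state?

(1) Outcome |10000> occurs with probability 1/2. Key observation: steps 7-10 multiply out to the identity, so the circuit reduces to the remaining gates.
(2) The expectation value of IIIIX is 1.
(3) Outcome |10001> occurs with probability 1/2.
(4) The expectation value of XZYYZ is 0.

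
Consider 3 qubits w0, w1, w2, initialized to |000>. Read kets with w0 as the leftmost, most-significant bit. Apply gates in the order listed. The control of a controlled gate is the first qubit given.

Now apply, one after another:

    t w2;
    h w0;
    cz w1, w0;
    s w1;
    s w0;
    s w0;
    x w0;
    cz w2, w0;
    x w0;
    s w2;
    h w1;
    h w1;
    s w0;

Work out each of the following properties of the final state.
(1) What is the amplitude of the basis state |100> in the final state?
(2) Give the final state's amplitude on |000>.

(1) The amplitude on |100> is -sqrt(2)*I/2.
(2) |000> carries amplitude sqrt(2)/2 in the final state.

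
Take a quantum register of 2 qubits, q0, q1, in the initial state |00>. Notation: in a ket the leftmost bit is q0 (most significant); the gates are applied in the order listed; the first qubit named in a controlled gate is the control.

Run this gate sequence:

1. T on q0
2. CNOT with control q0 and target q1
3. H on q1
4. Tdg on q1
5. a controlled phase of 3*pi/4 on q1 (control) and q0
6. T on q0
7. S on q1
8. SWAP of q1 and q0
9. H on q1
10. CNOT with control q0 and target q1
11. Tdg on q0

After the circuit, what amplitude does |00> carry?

|00> carries amplitude 1/2 in the final state.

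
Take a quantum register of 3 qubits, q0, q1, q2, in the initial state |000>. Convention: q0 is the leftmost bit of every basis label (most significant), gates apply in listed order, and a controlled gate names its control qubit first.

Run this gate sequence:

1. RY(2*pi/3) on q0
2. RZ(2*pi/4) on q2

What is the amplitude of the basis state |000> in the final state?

The final state's coefficient on |000> equals -exp(3*I*pi/4)/2.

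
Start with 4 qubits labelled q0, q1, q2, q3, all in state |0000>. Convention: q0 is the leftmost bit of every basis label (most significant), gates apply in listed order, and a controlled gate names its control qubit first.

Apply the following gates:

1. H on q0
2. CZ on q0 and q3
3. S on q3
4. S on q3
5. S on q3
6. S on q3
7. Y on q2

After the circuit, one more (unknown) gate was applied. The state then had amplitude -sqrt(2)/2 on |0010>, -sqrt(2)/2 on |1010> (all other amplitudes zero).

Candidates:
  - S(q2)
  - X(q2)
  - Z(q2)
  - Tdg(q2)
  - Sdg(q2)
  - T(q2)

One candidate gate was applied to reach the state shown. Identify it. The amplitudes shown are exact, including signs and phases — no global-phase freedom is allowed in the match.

The applied gate was S(q2). Key observation: gates 3-6 undo each other exactly, leaving only the rest of the circuit to track.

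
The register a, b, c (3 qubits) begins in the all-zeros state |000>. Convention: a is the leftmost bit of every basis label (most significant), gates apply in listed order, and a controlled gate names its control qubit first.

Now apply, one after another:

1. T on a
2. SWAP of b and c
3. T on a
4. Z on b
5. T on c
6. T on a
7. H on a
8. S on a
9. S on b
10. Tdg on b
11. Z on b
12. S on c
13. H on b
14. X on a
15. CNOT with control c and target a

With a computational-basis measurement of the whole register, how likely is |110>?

A full measurement returns |110> with probability 1/4.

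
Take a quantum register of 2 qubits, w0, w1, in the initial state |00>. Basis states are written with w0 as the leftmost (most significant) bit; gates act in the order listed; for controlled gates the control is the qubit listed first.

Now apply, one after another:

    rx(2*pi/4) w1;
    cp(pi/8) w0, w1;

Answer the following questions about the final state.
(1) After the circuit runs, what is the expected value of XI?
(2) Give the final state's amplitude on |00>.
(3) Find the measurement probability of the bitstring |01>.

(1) The expectation value of XI is 0.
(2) The final state's coefficient on |00> equals sqrt(2)/2.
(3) A full measurement returns |01> with probability 1/2.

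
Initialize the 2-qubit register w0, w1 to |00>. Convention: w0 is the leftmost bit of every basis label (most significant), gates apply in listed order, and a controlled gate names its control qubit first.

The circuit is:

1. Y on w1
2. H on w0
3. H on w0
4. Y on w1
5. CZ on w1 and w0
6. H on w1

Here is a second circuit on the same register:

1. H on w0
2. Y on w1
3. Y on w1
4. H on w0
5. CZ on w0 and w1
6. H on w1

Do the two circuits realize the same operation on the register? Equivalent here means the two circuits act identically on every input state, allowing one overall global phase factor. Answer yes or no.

Yes — the two circuits implement the same unitary up to a global phase.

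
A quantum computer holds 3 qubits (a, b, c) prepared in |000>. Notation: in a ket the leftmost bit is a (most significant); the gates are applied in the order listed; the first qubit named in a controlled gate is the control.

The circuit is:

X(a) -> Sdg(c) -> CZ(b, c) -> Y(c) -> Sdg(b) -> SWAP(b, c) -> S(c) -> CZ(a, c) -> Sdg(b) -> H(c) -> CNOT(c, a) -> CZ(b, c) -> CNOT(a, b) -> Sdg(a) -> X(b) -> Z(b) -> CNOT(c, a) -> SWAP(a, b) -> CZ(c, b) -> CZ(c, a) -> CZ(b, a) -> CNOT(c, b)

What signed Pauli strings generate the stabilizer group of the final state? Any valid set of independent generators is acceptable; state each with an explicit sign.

The final state is stabilized by the group generated by +XXY, -ZIZ, -IZZ; other independent generating sets are equally valid.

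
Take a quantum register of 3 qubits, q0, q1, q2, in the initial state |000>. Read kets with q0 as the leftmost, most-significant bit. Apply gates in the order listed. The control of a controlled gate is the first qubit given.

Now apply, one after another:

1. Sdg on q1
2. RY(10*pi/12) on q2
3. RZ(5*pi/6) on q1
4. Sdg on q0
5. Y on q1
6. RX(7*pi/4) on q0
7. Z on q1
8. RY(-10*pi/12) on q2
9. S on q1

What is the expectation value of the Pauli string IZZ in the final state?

The expectation value of IZZ is -1.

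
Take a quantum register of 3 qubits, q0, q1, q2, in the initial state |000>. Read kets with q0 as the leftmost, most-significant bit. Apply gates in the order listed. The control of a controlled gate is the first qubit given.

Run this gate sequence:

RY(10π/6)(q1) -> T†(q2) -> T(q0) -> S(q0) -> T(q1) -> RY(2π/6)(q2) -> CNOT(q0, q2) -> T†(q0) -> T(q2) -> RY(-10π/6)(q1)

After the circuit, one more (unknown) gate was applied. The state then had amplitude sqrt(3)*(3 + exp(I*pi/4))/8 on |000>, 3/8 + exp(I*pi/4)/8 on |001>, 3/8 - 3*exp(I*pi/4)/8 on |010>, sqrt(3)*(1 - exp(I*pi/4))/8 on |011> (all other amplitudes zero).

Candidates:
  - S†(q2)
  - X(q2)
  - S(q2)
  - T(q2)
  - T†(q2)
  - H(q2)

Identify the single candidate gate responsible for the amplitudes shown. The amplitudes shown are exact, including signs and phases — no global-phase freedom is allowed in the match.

The unique candidate consistent with the amplitudes is T†(q2).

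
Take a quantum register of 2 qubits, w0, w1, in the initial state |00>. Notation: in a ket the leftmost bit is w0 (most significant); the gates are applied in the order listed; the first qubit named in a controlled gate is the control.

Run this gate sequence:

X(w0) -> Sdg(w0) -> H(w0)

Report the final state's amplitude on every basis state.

The final amplitudes are -sqrt(2)*I/2 on |00>, 0 on |01>, sqrt(2)*I/2 on |10>, 0 on |11>.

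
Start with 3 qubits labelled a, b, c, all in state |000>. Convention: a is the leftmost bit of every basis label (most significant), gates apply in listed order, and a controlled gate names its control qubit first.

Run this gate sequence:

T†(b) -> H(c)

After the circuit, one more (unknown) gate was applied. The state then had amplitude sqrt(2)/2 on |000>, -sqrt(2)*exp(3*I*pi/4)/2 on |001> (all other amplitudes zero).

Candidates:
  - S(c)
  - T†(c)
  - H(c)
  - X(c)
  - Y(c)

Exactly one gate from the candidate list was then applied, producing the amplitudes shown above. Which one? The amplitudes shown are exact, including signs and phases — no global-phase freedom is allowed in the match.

It was T†(c) that produced the state shown.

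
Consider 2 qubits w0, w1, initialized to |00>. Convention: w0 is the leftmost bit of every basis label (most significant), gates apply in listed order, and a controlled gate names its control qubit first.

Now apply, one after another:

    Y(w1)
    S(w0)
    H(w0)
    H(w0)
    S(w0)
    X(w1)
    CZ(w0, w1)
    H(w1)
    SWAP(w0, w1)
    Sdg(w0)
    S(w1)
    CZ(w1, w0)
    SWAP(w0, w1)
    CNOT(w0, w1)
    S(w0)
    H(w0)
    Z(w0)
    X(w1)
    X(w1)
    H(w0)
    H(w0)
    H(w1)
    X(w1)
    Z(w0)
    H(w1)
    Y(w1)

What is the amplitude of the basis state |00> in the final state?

The final state's coefficient on |00> equals I/2.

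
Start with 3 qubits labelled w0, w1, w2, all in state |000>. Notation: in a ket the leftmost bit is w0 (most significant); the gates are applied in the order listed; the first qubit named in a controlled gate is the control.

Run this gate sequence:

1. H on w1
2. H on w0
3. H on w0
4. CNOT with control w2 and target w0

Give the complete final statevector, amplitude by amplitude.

The resulting statevector has amplitude sqrt(2)/2 on |000>, sqrt(2)/2 on |010>, and 0 on every other basis state.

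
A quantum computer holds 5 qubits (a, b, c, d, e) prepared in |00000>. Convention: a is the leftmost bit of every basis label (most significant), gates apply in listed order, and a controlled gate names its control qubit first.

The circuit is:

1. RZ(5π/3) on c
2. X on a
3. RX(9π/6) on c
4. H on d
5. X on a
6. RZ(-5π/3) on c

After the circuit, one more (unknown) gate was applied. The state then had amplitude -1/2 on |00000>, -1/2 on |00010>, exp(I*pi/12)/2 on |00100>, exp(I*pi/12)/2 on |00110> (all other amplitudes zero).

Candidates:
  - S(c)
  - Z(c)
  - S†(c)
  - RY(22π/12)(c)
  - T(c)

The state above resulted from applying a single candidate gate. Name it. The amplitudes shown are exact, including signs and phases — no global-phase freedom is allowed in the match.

It was T(c) that produced the state shown.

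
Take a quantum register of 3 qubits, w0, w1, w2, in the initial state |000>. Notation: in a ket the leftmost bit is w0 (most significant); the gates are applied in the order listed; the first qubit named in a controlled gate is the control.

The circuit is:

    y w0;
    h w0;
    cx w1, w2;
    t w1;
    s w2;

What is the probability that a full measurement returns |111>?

The probability of measuring |111> is 0.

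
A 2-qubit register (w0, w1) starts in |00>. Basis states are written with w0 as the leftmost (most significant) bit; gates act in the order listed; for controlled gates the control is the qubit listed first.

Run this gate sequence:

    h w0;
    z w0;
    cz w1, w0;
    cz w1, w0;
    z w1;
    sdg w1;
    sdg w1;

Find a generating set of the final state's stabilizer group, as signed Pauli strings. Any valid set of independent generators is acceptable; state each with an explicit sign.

One valid set of independent stabilizer generators is -XI, +IZ (any independent generating set of the same group is equally correct).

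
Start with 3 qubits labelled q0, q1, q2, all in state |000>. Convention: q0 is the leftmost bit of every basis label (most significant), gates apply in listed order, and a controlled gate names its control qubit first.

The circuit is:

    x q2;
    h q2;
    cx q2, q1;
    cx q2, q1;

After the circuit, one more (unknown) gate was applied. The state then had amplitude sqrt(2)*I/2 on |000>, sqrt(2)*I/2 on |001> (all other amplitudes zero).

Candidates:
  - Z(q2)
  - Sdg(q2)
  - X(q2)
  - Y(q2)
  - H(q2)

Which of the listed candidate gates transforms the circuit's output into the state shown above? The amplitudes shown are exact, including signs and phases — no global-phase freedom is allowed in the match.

The unique candidate consistent with the amplitudes is Y(q2). Key observation: gates 3-4 undo each other exactly, leaving only the rest of the circuit to track.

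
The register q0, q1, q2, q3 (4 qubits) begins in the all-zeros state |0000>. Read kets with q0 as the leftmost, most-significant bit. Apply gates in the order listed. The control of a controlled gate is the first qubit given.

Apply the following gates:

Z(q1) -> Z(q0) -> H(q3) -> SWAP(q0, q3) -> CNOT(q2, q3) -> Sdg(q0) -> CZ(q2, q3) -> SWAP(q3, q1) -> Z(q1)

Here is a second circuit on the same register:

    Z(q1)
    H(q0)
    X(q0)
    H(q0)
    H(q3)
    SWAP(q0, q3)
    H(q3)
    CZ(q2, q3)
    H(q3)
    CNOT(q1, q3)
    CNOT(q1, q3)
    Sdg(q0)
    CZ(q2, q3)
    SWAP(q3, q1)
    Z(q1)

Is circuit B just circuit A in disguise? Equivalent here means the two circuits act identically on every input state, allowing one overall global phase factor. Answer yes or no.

Yes — the two circuits implement the same unitary up to a global phase.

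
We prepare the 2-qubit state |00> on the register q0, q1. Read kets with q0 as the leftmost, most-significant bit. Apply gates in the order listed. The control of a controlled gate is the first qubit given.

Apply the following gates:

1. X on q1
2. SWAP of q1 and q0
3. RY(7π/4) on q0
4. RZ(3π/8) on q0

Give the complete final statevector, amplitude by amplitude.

The final amplitudes are sqrt(2 - sqrt(2))*exp(13*I*pi/16)/2 on |00>, 0 on |01>, -sqrt(sqrt(2) + 2)*exp(3*I*pi/16)/2 on |10>, 0 on |11>.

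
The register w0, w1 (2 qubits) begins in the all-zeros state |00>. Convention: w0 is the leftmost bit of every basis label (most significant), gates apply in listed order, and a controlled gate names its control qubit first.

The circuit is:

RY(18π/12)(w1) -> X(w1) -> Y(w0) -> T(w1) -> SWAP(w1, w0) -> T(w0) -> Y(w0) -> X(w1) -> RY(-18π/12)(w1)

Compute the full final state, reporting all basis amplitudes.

After the circuit, the state carries amplitude I/2 on |00>, I/2 on |01>, 1/2 on |10>, 1/2 on |11>.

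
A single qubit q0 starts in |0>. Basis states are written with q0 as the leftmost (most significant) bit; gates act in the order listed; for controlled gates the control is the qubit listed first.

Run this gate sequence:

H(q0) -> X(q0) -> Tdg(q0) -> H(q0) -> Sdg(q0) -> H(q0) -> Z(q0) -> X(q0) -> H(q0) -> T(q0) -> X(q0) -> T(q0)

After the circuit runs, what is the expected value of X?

The observable X averages to -sqrt(2)/2.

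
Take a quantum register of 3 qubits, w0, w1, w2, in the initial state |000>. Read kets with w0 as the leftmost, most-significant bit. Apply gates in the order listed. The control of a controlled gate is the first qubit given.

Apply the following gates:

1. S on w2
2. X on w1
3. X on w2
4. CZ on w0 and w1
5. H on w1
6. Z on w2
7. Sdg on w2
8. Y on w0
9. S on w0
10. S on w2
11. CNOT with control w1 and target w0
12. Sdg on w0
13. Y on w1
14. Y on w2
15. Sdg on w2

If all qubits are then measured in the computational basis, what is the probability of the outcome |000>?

A full measurement returns |000> with probability 1/2.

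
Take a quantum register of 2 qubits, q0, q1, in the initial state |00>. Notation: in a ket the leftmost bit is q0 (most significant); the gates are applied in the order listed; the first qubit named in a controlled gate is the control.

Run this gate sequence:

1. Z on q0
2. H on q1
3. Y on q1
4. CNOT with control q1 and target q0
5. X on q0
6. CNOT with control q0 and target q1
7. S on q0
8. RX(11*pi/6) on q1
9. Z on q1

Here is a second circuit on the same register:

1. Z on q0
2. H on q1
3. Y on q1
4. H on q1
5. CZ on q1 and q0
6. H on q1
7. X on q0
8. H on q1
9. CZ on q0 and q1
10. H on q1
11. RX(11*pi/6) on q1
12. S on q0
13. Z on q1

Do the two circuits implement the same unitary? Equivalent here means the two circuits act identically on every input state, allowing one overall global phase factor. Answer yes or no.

No: there is an input state on which the two circuits produce genuinely different outputs (not merely differing by a phase).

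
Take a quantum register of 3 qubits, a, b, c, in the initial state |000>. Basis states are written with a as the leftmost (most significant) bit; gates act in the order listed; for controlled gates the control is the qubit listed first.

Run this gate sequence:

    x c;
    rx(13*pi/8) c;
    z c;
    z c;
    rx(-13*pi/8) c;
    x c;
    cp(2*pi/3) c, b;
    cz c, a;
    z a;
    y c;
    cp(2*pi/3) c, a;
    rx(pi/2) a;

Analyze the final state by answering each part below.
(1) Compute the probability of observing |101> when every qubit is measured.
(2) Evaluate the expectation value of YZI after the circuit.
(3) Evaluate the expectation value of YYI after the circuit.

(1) The probability of measuring |101> is 1/2. Key observation: gates 1-6 undo each other exactly, leaving only the rest of the circuit to track.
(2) The observable YZI averages to -1.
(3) The expectation value of YYI is 0.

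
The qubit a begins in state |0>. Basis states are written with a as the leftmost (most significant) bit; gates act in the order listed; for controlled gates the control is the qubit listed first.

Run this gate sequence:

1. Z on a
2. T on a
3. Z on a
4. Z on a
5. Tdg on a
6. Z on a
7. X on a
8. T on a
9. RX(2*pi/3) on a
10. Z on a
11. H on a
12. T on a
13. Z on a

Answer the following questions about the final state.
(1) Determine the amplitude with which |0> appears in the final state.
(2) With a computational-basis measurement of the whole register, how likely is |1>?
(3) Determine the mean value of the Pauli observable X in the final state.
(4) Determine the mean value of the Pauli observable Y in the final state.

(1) The amplitude on |0> is (-sqrt(2) - sqrt(6)*I)*exp(I*pi/4)/4. Key observation: the block from step 1 through step 6 cancels to the identity and can be dropped.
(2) The probability of measuring |1> is 1/2.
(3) The expectation value of X is -sqrt(2)/4 + sqrt(6)/4.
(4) The observable Y averages to -sqrt(6)/4 - sqrt(2)/4.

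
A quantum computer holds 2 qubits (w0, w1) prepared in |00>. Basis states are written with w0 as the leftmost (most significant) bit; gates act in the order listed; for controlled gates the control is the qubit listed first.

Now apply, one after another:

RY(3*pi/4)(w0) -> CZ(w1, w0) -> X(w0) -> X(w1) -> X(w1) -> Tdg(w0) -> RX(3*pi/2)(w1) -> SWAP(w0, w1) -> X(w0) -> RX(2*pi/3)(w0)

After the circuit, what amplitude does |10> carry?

The final state's coefficient on |10> equals sqrt(sqrt(2) + 2)*(-sqrt(6) - sqrt(2))/8. Key observation: the block from step 4 through step 5 cancels to the identity and can be dropped.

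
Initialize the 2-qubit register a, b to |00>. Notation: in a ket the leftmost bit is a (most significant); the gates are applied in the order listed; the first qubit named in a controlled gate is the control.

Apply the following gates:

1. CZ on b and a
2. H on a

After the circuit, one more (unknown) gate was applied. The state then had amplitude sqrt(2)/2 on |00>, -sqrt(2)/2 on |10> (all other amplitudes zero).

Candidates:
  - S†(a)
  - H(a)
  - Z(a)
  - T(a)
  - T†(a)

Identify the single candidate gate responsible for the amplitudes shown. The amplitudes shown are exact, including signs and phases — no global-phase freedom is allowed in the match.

The applied gate was Z(a).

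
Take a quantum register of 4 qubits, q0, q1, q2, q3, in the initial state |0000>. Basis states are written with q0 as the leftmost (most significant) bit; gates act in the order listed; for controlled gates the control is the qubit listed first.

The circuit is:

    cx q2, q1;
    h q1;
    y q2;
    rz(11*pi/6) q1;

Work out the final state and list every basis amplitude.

The resulting statevector has amplitude -sqrt(2)*exp(7*I*pi/12)/2 on |0010>, -sqrt(2)*exp(5*I*pi/12)/2 on |0110>, and 0 on every other basis state.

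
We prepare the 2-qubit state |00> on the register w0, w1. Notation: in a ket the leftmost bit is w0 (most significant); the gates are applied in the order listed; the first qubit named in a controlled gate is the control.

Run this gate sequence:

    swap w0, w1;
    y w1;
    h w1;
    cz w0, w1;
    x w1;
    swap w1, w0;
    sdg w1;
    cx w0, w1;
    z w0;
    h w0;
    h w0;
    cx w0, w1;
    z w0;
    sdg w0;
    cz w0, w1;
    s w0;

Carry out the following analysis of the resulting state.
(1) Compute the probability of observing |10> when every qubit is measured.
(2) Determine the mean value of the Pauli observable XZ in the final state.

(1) The probability of measuring |10> is 1/2.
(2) The observable XZ averages to -1.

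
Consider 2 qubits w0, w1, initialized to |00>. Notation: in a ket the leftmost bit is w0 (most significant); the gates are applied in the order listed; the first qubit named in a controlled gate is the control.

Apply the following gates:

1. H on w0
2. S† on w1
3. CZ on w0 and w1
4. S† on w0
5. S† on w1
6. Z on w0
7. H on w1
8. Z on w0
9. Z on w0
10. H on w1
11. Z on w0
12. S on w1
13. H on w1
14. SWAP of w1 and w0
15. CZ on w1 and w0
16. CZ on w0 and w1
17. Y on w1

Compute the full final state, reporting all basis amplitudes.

The resulting statevector has amplitude -1/2 on |00>, I/2 on |01>, -1/2 on |10>, I/2 on |11>.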